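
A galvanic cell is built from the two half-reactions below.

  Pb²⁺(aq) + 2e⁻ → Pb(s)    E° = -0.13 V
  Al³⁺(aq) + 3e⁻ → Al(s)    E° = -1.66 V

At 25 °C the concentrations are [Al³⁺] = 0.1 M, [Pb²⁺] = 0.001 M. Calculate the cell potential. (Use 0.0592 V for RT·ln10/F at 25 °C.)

The Pb²⁺/Pb couple has the higher reduction potential and acts as the cathode, so E°_cell = -0.13 − (-1.66) = 1.53 V.
Balancing electrons gives n = 6; the reaction quotient is Q = [Al³⁺]^2/[Pb²⁺]^3 = 1 × 10^7.
At 25 °C, E = E° − (0.0592/n) log Q = 1.53 − (0.0592/6)(7.000) = 1.530 − 0.069 = 1.461 V.

1.46 V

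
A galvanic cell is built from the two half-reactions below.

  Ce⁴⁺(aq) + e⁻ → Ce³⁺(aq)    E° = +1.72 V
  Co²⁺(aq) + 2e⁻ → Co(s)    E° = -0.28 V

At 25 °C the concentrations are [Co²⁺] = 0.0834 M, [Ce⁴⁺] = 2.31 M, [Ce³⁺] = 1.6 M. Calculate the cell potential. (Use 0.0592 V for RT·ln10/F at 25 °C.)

2.04 V

The Ce⁴⁺/Ce³⁺ couple has the higher reduction potential and acts as the cathode, so E°_cell = +1.72 − (-0.28) = 2.00 V.
Balancing electrons gives n = 2; the reaction quotient is Q = [Co²⁺]·[Ce³⁺]^2/[Ce⁴⁺]^2 = 0.0400.
At 25 °C, E = E° − (0.0592/n) log Q = 2.00 − (0.0592/2)(-1.398) = 2.000 + 0.041 = 2.041 V.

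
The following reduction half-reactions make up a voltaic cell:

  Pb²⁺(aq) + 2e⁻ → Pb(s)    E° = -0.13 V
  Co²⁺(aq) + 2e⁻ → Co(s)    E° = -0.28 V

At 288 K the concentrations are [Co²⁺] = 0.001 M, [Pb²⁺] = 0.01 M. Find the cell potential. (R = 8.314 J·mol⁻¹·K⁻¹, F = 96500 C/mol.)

0.179 V

The Pb²⁺/Pb couple has the higher reduction potential and acts as the cathode, so E°_cell = -0.13 − (-0.28) = 0.15 V.
Balancing electrons gives n = 2; the reaction quotient is Q = [Co²⁺]/[Pb²⁺] = 0.100.
E = E° − (RT/nF) ln Q = 0.15 − (8.314×288)/(2×96500) × (-2.303) = 0.150 + 0.029 = 0.179 V.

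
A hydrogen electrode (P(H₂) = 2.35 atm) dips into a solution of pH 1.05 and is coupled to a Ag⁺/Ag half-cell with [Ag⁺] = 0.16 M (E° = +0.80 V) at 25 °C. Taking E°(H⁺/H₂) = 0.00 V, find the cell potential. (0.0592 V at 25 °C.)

The Ag⁺/Ag couple is the cathode, so E°_cell = 0.80 V; n = 2.
[H⁺] = 10^(−1.05) = 0.089 M, and Q = [H⁺]^2 / ([Ag⁺]^2·P(H₂)) = 0.132.
E = E° − (0.0592/2) log Q = 0.80 − (0.0592/2)(-0.879) = 0.826 V.

0.83 V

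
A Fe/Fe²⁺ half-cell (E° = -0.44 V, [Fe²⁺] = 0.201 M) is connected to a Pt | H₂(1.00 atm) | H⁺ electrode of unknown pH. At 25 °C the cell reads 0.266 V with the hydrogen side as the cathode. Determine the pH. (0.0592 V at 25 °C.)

E°_cell = 0.44 V and n = 2.
log Q = n(E° − E)/0.0592 = 2×(0.44 − 0.266)/0.0592 = 5.878.
With Q = [Fe²⁺]·P(H₂) / [H⁺]^2, solving for [H⁺] gives log[H⁺] = -3.288, so pH = 3.29.

pH = 3.29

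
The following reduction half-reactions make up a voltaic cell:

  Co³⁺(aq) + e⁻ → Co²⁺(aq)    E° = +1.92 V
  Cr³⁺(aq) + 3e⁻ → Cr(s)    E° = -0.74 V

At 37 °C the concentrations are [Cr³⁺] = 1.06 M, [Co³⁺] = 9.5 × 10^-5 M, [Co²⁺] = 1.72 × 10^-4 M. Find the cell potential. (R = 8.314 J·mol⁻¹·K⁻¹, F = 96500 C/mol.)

The Co³⁺/Co²⁺ couple has the higher reduction potential and acts as the cathode, so E°_cell = +1.92 − (-0.74) = 2.66 V.
Balancing electrons gives n = 3; the reaction quotient is Q = [Cr³⁺]·[Co²⁺]^3/[Co³⁺]^3 = 6.29.
E = E° − (RT/nF) ln Q = 2.66 − (8.314×310)/(3×96500) × (1.839) = 2.660 − 0.016 = 2.644 V.

2.64 V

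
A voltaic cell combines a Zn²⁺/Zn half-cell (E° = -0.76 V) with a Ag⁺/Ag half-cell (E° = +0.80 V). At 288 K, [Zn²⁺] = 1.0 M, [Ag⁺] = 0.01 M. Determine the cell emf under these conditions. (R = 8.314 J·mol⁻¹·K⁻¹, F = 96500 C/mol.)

1.45 V

The Ag⁺/Ag couple has the higher reduction potential and acts as the cathode, so E°_cell = +0.80 − (-0.76) = 1.56 V.
Balancing electrons gives n = 2; the reaction quotient is Q = [Zn²⁺]/[Ag⁺]^2 = 1 × 10^4.
E = E° − (RT/nF) ln Q = 1.56 − (8.314×288)/(2×96500) × (9.210) = 1.560 − 0.114 = 1.446 V.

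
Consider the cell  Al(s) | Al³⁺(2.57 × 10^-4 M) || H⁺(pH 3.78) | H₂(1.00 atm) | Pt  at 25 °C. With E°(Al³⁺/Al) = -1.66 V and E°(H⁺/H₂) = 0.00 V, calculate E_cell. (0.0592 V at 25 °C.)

The hydrogen couple is the cathode, so E°_cell = 1.66 V; n = 6.
[H⁺] = 10^(−3.78) = 1.7 × 10^-4 M, and Q = [Al³⁺]^2·P(H₂)^3 / [H⁺]^6 = 3.16 × 10^15.
E = E° − (0.0592/6) log Q = 1.66 − (0.0592/6)(15.500) = 1.507 V.

1.51 V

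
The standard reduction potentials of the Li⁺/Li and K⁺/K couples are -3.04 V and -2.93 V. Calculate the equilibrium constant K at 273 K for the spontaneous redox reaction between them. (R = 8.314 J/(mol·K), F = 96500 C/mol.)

110

E°_cell = -2.93 − (-3.04) = 0.11 V, with n = 1 electron transferred.
At equilibrium E = 0, so the Nernst equation gives ln K = nFE°/RT = (1)(96500)(0.11)/((8.314)(273)) = 4.68.
K = e^4.68 = 110.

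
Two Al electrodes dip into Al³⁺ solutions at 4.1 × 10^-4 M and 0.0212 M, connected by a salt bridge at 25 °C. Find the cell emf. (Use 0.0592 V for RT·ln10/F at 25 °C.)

0.034 V

Both half-cells are Al³⁺/Al, so E°_cell = 0. The concentrated side is the cathode; the cell reaction moves Al³⁺ from high to low concentration with n = 3.
Q = [Al³⁺]_dilute/[Al³⁺]_conc = 4.1 × 10^-4/0.0212 = 0.0193.
E = 0 − (0.0592/3) log Q = −(0.0592/3)(-1.714) = 0.0338 V.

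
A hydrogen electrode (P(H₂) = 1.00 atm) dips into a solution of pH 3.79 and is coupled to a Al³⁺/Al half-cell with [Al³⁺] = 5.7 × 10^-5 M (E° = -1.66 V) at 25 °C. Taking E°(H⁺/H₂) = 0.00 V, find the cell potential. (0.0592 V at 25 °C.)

The hydrogen couple is the cathode, so E°_cell = 1.66 V; n = 6.
[H⁺] = 10^(−3.79) = 1.6 × 10^-4 M, and Q = [Al³⁺]^2·P(H₂)^3 / [H⁺]^6 = 1.79 × 10^14.
E = E° − (0.0592/6) log Q = 1.66 − (0.0592/6)(14.252) = 1.519 V.

1.52 V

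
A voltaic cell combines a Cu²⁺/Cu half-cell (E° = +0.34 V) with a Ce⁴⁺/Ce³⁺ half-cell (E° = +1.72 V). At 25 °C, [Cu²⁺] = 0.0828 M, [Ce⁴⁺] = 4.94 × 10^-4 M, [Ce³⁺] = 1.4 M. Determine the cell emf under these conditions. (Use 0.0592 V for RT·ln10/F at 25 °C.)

1.21 V

The Ce⁴⁺/Ce³⁺ couple has the higher reduction potential and acts as the cathode, so E°_cell = +1.72 − (+0.34) = 1.38 V.
Balancing electrons gives n = 2; the reaction quotient is Q = [Cu²⁺]·[Ce³⁺]^2/[Ce⁴⁺]^2 = 6.65 × 10^5.
At 25 °C, E = E° − (0.0592/n) log Q = 1.38 − (0.0592/2)(5.823) = 1.380 − 0.172 = 1.208 V.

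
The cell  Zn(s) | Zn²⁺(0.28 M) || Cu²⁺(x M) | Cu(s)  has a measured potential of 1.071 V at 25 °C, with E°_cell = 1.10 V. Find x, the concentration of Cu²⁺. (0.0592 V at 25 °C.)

0.029 M

From the Nernst equation, log Q = n(E° − E)/0.0592 = 2(1.10 − 1.071)/0.0592 = 0.980, so Q = 9.54.
With Q = [Zn²⁺]/[Cu²⁺] and the known concentrations, [Cu²⁺] in the denominator gives [Cu²⁺] = 0.029 M.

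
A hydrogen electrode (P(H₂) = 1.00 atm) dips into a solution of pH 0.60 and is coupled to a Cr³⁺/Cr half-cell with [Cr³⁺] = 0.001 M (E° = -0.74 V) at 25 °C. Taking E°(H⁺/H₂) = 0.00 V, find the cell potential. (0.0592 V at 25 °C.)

0.76 V

The hydrogen couple is the cathode, so E°_cell = 0.74 V; n = 6.
[H⁺] = 10^(−0.60) = 0.25 M, and Q = [Cr³⁺]^2·P(H₂)^3 / [H⁺]^6 = 0.00398.
E = E° − (0.0592/6) log Q = 0.74 − (0.0592/6)(-2.400) = 0.764 V.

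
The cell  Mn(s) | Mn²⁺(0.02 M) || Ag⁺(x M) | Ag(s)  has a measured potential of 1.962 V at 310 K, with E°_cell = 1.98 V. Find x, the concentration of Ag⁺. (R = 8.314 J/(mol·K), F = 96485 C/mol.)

From the Nernst equation, ln Q = nF(E° − E)/RT = 2×96485×(1.98 − 1.962)/(8.314×310) = 1.348, so Q = 3.85.
With Q = [Mn²⁺]/[Ag⁺]^2 and the known concentrations, [Ag⁺]^2 in the denominator gives [Ag⁺] = 0.072 M.

0.072 M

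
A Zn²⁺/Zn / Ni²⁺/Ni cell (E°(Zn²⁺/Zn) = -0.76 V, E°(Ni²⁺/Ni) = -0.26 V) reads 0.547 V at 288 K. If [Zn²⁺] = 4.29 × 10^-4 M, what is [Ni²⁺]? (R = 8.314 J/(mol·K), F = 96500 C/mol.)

0.019 M

From the Nernst equation, ln Q = nF(E° − E)/RT = 2×96500×(0.50 − 0.547)/(8.314×288) = -3.788, so Q = 0.0226.
With Q = [Zn²⁺]/[Ni²⁺] and the known concentrations, [Ni²⁺] in the denominator gives [Ni²⁺] = 0.019 M.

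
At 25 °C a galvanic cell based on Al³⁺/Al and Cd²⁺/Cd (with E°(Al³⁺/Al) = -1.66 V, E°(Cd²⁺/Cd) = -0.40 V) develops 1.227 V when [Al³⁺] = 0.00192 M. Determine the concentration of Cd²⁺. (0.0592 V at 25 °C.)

0.0012 M

From the Nernst equation, log Q = n(E° − E)/0.0592 = 6(1.26 − 1.227)/0.0592 = 3.345, so Q = 2210.
With Q = [Al³⁺]^2/[Cd²⁺]^3 and the known concentrations, [Cd²⁺]^3 in the denominator gives [Cd²⁺] = 0.0012 M.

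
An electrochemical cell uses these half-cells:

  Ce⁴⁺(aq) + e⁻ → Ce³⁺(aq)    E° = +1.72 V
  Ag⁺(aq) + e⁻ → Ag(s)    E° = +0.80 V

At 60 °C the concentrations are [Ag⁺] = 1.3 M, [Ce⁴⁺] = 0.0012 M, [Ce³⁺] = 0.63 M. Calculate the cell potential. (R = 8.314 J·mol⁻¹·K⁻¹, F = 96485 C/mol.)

The Ce⁴⁺/Ce³⁺ couple has the higher reduction potential and acts as the cathode, so E°_cell = +1.72 − (+0.80) = 0.92 V.
Balancing electrons gives n = 1; the reaction quotient is Q = [Ag⁺]·[Ce³⁺]/[Ce⁴⁺] = 683.
E = E° − (RT/nF) ln Q = 0.92 − (8.314×333)/(1×96485) × (6.526) = 0.920 − 0.187 = 0.733 V.

0.733 V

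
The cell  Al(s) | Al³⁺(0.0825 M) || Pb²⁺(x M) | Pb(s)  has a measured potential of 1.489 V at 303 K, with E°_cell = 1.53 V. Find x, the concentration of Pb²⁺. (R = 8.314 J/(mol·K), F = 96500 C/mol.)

From the Nernst equation, ln Q = nF(E° − E)/RT = 6×96500×(1.53 − 1.489)/(8.314×303) = 9.423, so Q = 1.24 × 10^4.
With Q = [Al³⁺]^2/[Pb²⁺]^3 and the known concentrations, [Pb²⁺]^3 in the denominator gives [Pb²⁺] = 0.0082 M.

0.0082 M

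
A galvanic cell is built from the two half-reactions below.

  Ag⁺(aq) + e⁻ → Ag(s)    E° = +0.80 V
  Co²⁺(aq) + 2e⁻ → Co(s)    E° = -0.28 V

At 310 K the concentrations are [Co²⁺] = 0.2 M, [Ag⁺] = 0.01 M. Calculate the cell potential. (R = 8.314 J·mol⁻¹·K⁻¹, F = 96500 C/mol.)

The Ag⁺/Ag couple has the higher reduction potential and acts as the cathode, so E°_cell = +0.80 − (-0.28) = 1.08 V.
Balancing electrons gives n = 2; the reaction quotient is Q = [Co²⁺]/[Ag⁺]^2 = 2000.
E = E° − (RT/nF) ln Q = 1.08 − (8.314×310)/(2×96500) × (7.601) = 1.080 − 0.102 = 0.978 V.

0.978 V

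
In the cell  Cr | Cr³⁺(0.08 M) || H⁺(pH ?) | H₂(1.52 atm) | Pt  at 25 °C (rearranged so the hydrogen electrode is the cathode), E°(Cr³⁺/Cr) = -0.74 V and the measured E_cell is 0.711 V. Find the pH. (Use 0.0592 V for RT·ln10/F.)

pH = 0.76

E°_cell = 0.74 V and n = 6.
log Q = n(E° − E)/0.0592 = 6×(0.74 − 0.711)/0.0592 = 2.939.
With Q = [Cr³⁺]^2·P(H₂)^3 / [H⁺]^6, solving for [H⁺] gives log[H⁺] = -0.765, so pH = 0.76.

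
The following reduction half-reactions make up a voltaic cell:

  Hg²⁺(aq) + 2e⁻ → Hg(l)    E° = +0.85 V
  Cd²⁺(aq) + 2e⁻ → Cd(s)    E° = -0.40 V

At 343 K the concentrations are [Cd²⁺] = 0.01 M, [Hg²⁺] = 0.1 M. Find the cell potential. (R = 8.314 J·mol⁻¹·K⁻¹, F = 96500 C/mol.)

The Hg²⁺/Hg couple has the higher reduction potential and acts as the cathode, so E°_cell = +0.85 − (-0.40) = 1.25 V.
Balancing electrons gives n = 2; the reaction quotient is Q = [Cd²⁺]/[Hg²⁺] = 0.100.
E = E° − (RT/nF) ln Q = 1.25 − (8.314×343)/(2×96500) × (-2.303) = 1.250 + 0.034 = 1.284 V.

1.28 V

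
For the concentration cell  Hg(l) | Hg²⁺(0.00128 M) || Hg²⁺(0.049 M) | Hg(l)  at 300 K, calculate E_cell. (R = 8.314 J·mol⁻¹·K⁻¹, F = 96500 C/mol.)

0.047 V

Both half-cells are Hg²⁺/Hg, so E°_cell = 0. The concentrated side is the cathode; the cell reaction moves Hg²⁺ from high to low concentration with n = 2.
Q = [Hg²⁺]_dilute/[Hg²⁺]_conc = 0.00128/0.049 = 0.0261.
E = 0 − (RT/nF) ln Q = −((8.314×300)/(2×96500))(-3.645) = 0.0471 V.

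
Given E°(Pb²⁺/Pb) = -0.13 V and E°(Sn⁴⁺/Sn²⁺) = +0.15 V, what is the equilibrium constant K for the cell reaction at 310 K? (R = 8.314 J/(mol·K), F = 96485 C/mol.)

1.3 × 10^9

E°_cell = +0.15 − (-0.13) = 0.28 V, with n = 2 electrons transferred.
At equilibrium E = 0, so the Nernst equation gives ln K = nFE°/RT = (2)(96485)(0.28)/((8.314)(310)) = 20.96.
K = e^20.96 = 1.3 × 10^9.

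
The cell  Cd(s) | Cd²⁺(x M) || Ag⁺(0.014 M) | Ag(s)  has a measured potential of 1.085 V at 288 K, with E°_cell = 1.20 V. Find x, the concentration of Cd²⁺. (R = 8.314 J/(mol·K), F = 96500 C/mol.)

2.1 M

From the Nernst equation, ln Q = nF(E° − E)/RT = 2×96500×(1.20 − 1.085)/(8.314×288) = 9.269, so Q = 1.06 × 10^4.
With Q = [Cd²⁺]/[Ag⁺]^2 and the known concentrations, [Cd²⁺] in the numerator gives [Cd²⁺] = 2.1 M.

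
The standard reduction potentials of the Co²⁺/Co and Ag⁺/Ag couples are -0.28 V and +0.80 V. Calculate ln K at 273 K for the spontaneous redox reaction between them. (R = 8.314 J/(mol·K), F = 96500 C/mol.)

E°_cell = +0.80 − (-0.28) = 1.08 V, with n = 2 electrons transferred.
At equilibrium E = 0, so the Nernst equation gives ln K = nFE°/RT = (2)(96500)(1.08)/((8.314)(273)) = 91.84.

ln K = 91.8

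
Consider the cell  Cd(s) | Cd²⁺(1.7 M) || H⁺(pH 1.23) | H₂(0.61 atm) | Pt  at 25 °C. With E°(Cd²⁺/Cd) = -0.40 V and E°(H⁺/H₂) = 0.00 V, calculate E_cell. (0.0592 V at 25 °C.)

0.33 V

The hydrogen couple is the cathode, so E°_cell = 0.40 V; n = 2.
[H⁺] = 10^(−1.23) = 0.059 M, and Q = [Cd²⁺]·P(H₂) / [H⁺]^2 = 299.
E = E° − (0.0592/2) log Q = 0.40 − (0.0592/2)(2.476) = 0.327 V.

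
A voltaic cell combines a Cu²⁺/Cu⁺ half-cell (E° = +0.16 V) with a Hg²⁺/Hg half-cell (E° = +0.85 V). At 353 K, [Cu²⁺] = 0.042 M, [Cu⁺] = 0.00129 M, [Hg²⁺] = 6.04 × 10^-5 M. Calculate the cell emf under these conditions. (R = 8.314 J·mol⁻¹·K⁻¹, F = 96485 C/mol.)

0.436 V

The Hg²⁺/Hg couple has the higher reduction potential and acts as the cathode, so E°_cell = +0.85 − (+0.16) = 0.69 V.
Balancing electrons gives n = 2; the reaction quotient is Q = [Cu²⁺]^2/([Cu⁺]^2·[Hg²⁺]) = 1.76 × 10^7.
E = E° − (RT/nF) ln Q = 0.69 − (8.314×353)/(2×96485) × (16.681) = 0.690 − 0.254 = 0.436 V.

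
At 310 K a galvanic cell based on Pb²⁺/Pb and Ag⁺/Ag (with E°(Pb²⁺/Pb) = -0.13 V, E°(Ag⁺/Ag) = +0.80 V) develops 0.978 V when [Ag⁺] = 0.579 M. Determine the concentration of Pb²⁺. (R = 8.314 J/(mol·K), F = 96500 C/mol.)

0.0092 M

From the Nernst equation, ln Q = nF(E° − E)/RT = 2×96500×(0.93 − 0.978)/(8.314×310) = -3.594, so Q = 0.0275.
With Q = [Pb²⁺]/[Ag⁺]^2 and the known concentrations, [Pb²⁺] in the numerator gives [Pb²⁺] = 0.0092 M.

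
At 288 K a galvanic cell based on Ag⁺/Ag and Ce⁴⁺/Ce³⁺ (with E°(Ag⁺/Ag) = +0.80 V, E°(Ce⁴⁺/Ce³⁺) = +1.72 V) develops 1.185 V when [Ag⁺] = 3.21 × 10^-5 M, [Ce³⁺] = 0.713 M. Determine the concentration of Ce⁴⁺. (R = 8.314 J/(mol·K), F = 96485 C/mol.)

0.99 M

From the Nernst equation, ln Q = nF(E° − E)/RT = 1×96485×(0.92 − 1.185)/(8.314×288) = -10.678, so Q = 2.3 × 10^-5.
With Q = [Ag⁺]·[Ce³⁺]/[Ce⁴⁺] and the known concentrations, [Ce⁴⁺] in the denominator gives [Ce⁴⁺] = 0.99 M.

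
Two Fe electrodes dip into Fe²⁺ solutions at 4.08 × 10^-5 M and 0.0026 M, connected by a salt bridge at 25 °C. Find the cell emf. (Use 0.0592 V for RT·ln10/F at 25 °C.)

Both half-cells are Fe²⁺/Fe, so E°_cell = 0. The concentrated side is the cathode; the cell reaction moves Fe²⁺ from high to low concentration with n = 2.
Q = [Fe²⁺]_dilute/[Fe²⁺]_conc = 4.08 × 10^-5/0.0026 = 0.0157.
E = 0 − (0.0592/2) log Q = −(0.0592/2)(-1.804) = 0.0534 V.

0.053 V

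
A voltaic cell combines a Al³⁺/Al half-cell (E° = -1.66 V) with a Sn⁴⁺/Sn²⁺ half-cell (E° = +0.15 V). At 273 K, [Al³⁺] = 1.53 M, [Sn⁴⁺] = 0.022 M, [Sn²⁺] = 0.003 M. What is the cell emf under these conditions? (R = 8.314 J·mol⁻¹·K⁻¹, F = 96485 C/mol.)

1.83 V

The Sn⁴⁺/Sn²⁺ couple has the higher reduction potential and acts as the cathode, so E°_cell = +0.15 − (-1.66) = 1.81 V.
Balancing electrons gives n = 6; the reaction quotient is Q = [Al³⁺]^2·[Sn²⁺]^3/[Sn⁴⁺]^3 = 0.00594.
E = E° − (RT/nF) ln Q = 1.81 − (8.314×273)/(6×96485) × (-5.127) = 1.810 + 0.020 = 1.830 V.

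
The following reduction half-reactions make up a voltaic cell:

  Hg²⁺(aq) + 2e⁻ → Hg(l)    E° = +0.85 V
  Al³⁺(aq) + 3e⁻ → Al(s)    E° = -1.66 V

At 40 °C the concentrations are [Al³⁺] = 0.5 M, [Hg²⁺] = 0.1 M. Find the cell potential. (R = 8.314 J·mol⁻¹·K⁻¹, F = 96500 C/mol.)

2.49 V

The Hg²⁺/Hg couple has the higher reduction potential and acts as the cathode, so E°_cell = +0.85 − (-1.66) = 2.51 V.
Balancing electrons gives n = 6; the reaction quotient is Q = [Al³⁺]^2/[Hg²⁺]^3 = 250.
E = E° − (RT/nF) ln Q = 2.51 − (8.314×313)/(6×96500) × (5.521) = 2.510 − 0.025 = 2.485 V.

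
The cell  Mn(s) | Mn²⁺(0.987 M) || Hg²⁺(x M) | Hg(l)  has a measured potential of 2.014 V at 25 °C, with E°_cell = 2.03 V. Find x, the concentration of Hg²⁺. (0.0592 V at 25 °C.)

0.28 M

From the Nernst equation, log Q = n(E° − E)/0.0592 = 2(2.03 − 2.014)/0.0592 = 0.541, so Q = 3.47.
With Q = [Mn²⁺]/[Hg²⁺] and the known concentrations, [Hg²⁺] in the denominator gives [Hg²⁺] = 0.28 M.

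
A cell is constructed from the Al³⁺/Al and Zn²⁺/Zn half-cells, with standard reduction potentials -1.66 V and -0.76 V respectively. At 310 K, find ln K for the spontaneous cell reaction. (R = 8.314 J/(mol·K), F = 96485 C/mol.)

E°_cell = -0.76 − (-1.66) = 0.90 V, with n = 6 electrons transferred.
At equilibrium E = 0, so the Nernst equation gives ln K = nFE°/RT = (6)(96485)(0.90)/((8.314)(310)) = 202.15.

ln K = 202.2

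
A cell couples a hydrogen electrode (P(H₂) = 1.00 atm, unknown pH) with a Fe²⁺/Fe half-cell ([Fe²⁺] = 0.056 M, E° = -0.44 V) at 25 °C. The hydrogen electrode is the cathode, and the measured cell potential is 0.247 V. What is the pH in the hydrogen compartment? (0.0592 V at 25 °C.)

E°_cell = 0.44 V and n = 2.
log Q = n(E° − E)/0.0592 = 2×(0.44 − 0.247)/0.0592 = 6.520.
With Q = [Fe²⁺]·P(H₂) / [H⁺]^2, solving for [H⁺] gives log[H⁺] = -3.886, so pH = 3.89.

pH = 3.89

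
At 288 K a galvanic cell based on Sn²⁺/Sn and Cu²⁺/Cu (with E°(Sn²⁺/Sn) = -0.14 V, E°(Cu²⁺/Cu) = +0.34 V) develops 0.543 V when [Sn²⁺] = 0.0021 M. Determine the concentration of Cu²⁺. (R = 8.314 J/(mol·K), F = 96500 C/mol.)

From the Nernst equation, ln Q = nF(E° − E)/RT = 2×96500×(0.48 − 0.543)/(8.314×288) = -5.078, so Q = 0.00623.
With Q = [Sn²⁺]/[Cu²⁺] and the known concentrations, [Cu²⁺] in the denominator gives [Cu²⁺] = 0.34 M.

0.34 M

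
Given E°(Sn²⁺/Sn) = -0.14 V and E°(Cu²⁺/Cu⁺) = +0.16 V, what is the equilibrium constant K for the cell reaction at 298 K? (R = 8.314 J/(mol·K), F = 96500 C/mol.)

1.4 × 10^10

E°_cell = +0.16 − (-0.14) = 0.30 V, with n = 2 electrons transferred.
At equilibrium E = 0, so the Nernst equation gives ln K = nFE°/RT = (2)(96500)(0.30)/((8.314)(298)) = 23.37.
K = e^23.37 = 1.4 × 10^10.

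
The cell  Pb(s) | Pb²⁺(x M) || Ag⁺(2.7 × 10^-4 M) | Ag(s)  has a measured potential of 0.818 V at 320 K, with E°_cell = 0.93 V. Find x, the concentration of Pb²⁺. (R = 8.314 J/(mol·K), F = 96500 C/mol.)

2.5 × 10^-4 M

From the Nernst equation, ln Q = nF(E° − E)/RT = 2×96500×(0.93 − 0.818)/(8.314×320) = 8.125, so Q = 3380.
With Q = [Pb²⁺]/[Ag⁺]^2 and the known concentrations, [Pb²⁺] in the numerator gives [Pb²⁺] = 2.5 × 10^-4 M.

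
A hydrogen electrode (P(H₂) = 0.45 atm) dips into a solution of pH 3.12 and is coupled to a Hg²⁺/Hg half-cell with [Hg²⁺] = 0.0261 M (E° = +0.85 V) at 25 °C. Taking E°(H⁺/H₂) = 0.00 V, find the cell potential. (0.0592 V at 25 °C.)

The Hg²⁺/Hg couple is the cathode, so E°_cell = 0.85 V; n = 2.
[H⁺] = 10^(−3.12) = 7.6 × 10^-4 M, and Q = [H⁺]^2 / ([Hg²⁺]·P(H₂)) = 4.9 × 10^-5.
E = E° − (0.0592/2) log Q = 0.85 − (0.0592/2)(-4.310) = 0.978 V.

0.98 V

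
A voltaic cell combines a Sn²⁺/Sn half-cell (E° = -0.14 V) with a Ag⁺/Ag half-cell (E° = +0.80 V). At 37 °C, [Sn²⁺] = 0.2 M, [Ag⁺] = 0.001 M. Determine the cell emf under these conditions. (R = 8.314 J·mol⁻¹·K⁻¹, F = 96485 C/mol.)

The Ag⁺/Ag couple has the higher reduction potential and acts as the cathode, so E°_cell = +0.80 − (-0.14) = 0.94 V.
Balancing electrons gives n = 2; the reaction quotient is Q = [Sn²⁺]/[Ag⁺]^2 = 2 × 10^5.
E = E° − (RT/nF) ln Q = 0.94 − (8.314×310)/(2×96485) × (12.206) = 0.940 − 0.163 = 0.777 V.

0.777 V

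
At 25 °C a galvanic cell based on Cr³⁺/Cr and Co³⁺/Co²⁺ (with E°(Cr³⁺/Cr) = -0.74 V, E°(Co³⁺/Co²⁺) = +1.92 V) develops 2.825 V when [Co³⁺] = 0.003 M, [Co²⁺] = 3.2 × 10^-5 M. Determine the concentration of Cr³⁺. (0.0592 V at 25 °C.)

0.0036 M

From the Nernst equation, log Q = n(E° − E)/0.0592 = 3(2.66 − 2.825)/0.0592 = -8.361, so Q = 4.35 × 10^-9.
With Q = [Cr³⁺]·[Co²⁺]^3/[Co³⁺]^3 and the known concentrations, [Cr³⁺] in the numerator gives [Cr³⁺] = 0.0036 M.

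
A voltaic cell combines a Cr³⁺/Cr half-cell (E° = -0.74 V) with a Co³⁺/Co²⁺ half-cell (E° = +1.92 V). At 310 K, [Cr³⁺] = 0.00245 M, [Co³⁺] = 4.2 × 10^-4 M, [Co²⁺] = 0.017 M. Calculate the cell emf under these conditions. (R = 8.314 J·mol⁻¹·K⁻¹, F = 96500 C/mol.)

2.61 V

The Co³⁺/Co²⁺ couple has the higher reduction potential and acts as the cathode, so E°_cell = +1.92 − (-0.74) = 2.66 V.
Balancing electrons gives n = 3; the reaction quotient is Q = [Cr³⁺]·[Co²⁺]^3/[Co³⁺]^3 = 162.
E = E° − (RT/nF) ln Q = 2.66 − (8.314×310)/(3×96500) × (5.090) = 2.660 − 0.045 = 2.615 V.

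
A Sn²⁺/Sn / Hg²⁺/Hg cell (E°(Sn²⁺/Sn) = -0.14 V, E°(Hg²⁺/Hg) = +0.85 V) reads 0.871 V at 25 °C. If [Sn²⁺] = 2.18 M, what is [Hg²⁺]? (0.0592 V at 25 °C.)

2.1 × 10^-4 M

From the Nernst equation, log Q = n(E° − E)/0.0592 = 2(0.99 − 0.871)/0.0592 = 4.020, so Q = 1.05 × 10^4.
With Q = [Sn²⁺]/[Hg²⁺] and the known concentrations, [Hg²⁺] in the denominator gives [Hg²⁺] = 2.1 × 10^-4 M.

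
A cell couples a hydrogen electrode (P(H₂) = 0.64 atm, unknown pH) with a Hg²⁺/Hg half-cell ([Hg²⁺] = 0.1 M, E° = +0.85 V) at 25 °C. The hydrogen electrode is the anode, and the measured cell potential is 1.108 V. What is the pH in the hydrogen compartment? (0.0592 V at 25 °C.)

E°_cell = 0.85 V and n = 2.
log Q = n(E° − E)/0.0592 = 2×(0.85 − 1.108)/0.0592 = -8.716.
With Q = [H⁺]^2 / ([Hg²⁺]·P(H₂)), solving for [H⁺] gives log[H⁺] = -4.955, so pH = 4.96.

pH = 4.96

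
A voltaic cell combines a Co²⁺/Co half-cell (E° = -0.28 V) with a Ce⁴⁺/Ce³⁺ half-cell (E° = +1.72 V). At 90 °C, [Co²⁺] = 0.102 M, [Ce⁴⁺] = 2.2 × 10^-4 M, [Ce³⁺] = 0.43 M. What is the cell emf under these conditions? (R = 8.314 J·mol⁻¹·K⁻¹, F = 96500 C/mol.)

The Ce⁴⁺/Ce³⁺ couple has the higher reduction potential and acts as the cathode, so E°_cell = +1.72 − (-0.28) = 2.00 V.
Balancing electrons gives n = 2; the reaction quotient is Q = [Co²⁺]·[Ce³⁺]^2/[Ce⁴⁺]^2 = 3.9 × 10^5.
E = E° − (RT/nF) ln Q = 2.00 − (8.314×363)/(2×96500) × (12.873) = 2.000 − 0.201 = 1.799 V.

1.80 V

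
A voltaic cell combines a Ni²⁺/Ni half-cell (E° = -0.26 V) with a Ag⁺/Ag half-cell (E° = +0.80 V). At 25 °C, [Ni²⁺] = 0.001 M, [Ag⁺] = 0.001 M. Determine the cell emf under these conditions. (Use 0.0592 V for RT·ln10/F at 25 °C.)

The Ag⁺/Ag couple has the higher reduction potential and acts as the cathode, so E°_cell = +0.80 − (-0.26) = 1.06 V.
Balancing electrons gives n = 2; the reaction quotient is Q = [Ni²⁺]/[Ag⁺]^2 = 1000.
At 25 °C, E = E° − (0.0592/n) log Q = 1.06 − (0.0592/2)(3.000) = 1.060 − 0.089 = 0.971 V.

0.971 V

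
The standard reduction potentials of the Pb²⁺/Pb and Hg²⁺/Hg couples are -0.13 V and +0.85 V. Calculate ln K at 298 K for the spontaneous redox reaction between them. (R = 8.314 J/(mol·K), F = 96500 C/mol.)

ln K = 76.3

E°_cell = +0.85 − (-0.13) = 0.98 V, with n = 2 electrons transferred.
At equilibrium E = 0, so the Nernst equation gives ln K = nFE°/RT = (2)(96500)(0.98)/((8.314)(298)) = 76.34.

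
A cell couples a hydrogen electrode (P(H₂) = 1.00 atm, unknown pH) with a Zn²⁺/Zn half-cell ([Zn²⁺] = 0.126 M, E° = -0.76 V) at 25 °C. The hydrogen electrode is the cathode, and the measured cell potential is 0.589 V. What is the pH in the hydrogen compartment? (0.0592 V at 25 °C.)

E°_cell = 0.76 V and n = 2.
log Q = n(E° − E)/0.0592 = 2×(0.76 − 0.589)/0.0592 = 5.777.
With Q = [Zn²⁺]·P(H₂) / [H⁺]^2, solving for [H⁺] gives log[H⁺] = -3.338, so pH = 3.34.

pH = 3.34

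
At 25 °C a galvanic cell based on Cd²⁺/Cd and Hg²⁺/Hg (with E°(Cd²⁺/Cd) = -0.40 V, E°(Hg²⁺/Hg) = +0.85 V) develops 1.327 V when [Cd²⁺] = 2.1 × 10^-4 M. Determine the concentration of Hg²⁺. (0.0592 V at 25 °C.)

0.084 M

From the Nernst equation, log Q = n(E° − E)/0.0592 = 2(1.25 − 1.327)/0.0592 = -2.601, so Q = 0.00250.
With Q = [Cd²⁺]/[Hg²⁺] and the known concentrations, [Hg²⁺] in the denominator gives [Hg²⁺] = 0.084 M.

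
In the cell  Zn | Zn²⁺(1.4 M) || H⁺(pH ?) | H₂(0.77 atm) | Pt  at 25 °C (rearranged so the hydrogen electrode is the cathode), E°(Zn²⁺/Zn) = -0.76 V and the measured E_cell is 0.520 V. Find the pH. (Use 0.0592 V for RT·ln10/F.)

pH = 4.04

E°_cell = 0.76 V and n = 2.
log Q = n(E° − E)/0.0592 = 2×(0.76 − 0.520)/0.0592 = 8.108.
With Q = [Zn²⁺]·P(H₂) / [H⁺]^2, solving for [H⁺] gives log[H⁺] = -4.038, so pH = 4.04.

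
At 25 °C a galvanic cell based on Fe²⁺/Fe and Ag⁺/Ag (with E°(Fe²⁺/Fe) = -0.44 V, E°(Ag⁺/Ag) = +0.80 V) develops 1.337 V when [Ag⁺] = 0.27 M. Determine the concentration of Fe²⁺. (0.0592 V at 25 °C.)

From the Nernst equation, log Q = n(E° − E)/0.0592 = 2(1.24 − 1.337)/0.0592 = -3.277, so Q = 5.28 × 10^-4.
With Q = [Fe²⁺]/[Ag⁺]^2 and the known concentrations, [Fe²⁺] in the numerator gives [Fe²⁺] = 3.9 × 10^-5 M.

3.9 × 10^-5 M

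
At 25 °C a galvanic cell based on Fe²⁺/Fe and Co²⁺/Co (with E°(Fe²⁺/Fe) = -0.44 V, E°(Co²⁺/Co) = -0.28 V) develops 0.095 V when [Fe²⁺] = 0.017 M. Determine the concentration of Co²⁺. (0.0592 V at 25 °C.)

1.1 × 10^-4 M

From the Nernst equation, log Q = n(E° − E)/0.0592 = 2(0.16 − 0.095)/0.0592 = 2.196, so Q = 157.
With Q = [Fe²⁺]/[Co²⁺] and the known concentrations, [Co²⁺] in the denominator gives [Co²⁺] = 1.1 × 10^-4 M.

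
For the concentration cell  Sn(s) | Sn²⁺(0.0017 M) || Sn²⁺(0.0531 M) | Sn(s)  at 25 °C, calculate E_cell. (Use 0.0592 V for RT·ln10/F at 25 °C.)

Both half-cells are Sn²⁺/Sn, so E°_cell = 0. The concentrated side is the cathode; the cell reaction moves Sn²⁺ from high to low concentration with n = 2.
Q = [Sn²⁺]_dilute/[Sn²⁺]_conc = 0.0017/0.0531 = 0.0320.
E = 0 − (0.0592/2) log Q = −(0.0592/2)(-1.495) = 0.0443 V.

0.044 V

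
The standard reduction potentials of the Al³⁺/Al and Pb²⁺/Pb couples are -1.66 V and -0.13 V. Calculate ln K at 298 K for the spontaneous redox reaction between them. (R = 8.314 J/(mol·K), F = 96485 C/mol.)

ln K = 357.5

E°_cell = -0.13 − (-1.66) = 1.53 V, with n = 6 electrons transferred.
At equilibrium E = 0, so the Nernst equation gives ln K = nFE°/RT = (6)(96485)(1.53)/((8.314)(298)) = 357.50.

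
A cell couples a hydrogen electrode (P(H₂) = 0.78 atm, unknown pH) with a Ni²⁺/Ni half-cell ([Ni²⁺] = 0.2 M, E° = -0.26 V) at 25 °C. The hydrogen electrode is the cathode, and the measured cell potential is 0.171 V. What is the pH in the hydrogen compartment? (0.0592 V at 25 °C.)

E°_cell = 0.26 V and n = 2.
log Q = n(E° − E)/0.0592 = 2×(0.26 − 0.171)/0.0592 = 3.007.
With Q = [Ni²⁺]·P(H₂) / [H⁺]^2, solving for [H⁺] gives log[H⁺] = -1.907, so pH = 1.91.

pH = 1.91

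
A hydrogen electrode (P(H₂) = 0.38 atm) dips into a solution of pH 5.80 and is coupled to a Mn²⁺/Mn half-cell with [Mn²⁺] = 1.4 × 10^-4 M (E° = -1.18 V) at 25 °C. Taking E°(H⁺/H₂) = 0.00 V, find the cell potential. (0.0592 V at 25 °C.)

0.96 V

The hydrogen couple is the cathode, so E°_cell = 1.18 V; n = 2.
[H⁺] = 10^(−5.80) = 1.6 × 10^-6 M, and Q = [Mn²⁺]·P(H₂) / [H⁺]^2 = 2.12 × 10^7.
E = E° − (0.0592/2) log Q = 1.18 − (0.0592/2)(7.326) = 0.963 V.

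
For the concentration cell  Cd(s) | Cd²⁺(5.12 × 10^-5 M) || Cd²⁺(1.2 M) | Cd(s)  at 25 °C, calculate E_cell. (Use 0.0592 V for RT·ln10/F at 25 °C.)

Both half-cells are Cd²⁺/Cd, so E°_cell = 0. The concentrated side is the cathode; the cell reaction moves Cd²⁺ from high to low concentration with n = 2.
Q = [Cd²⁺]_dilute/[Cd²⁺]_conc = 5.12 × 10^-5/1.2 = 4.27 × 10^-5.
E = 0 − (0.0592/2) log Q = −(0.0592/2)(-4.370) = 0.1294 V.

0.13 V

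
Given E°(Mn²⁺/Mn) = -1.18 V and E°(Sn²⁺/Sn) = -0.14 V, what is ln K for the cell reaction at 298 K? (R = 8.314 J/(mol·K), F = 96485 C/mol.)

ln K = 81.0

E°_cell = -0.14 − (-1.18) = 1.04 V, with n = 2 electrons transferred.
At equilibrium E = 0, so the Nernst equation gives ln K = nFE°/RT = (2)(96485)(1.04)/((8.314)(298)) = 81.00.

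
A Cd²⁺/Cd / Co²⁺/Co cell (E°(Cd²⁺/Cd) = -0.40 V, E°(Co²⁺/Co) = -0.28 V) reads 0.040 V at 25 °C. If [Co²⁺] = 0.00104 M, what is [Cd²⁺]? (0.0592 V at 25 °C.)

From the Nernst equation, log Q = n(E° − E)/0.0592 = 2(0.12 − 0.040)/0.0592 = 2.703, so Q = 504.
With Q = [Cd²⁺]/[Co²⁺] and the known concentrations, [Cd²⁺] in the numerator gives [Cd²⁺] = 0.52 M.

0.52 M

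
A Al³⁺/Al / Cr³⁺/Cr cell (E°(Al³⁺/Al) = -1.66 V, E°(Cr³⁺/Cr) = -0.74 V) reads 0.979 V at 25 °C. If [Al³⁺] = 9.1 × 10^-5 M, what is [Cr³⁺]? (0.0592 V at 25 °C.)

0.089 M

From the Nernst equation, log Q = n(E° − E)/0.0592 = 3(0.92 − 0.979)/0.0592 = -2.990, so Q = 0.00102.
With Q = [Al³⁺]/[Cr³⁺] and the known concentrations, [Cr³⁺] in the denominator gives [Cr³⁺] = 0.089 M.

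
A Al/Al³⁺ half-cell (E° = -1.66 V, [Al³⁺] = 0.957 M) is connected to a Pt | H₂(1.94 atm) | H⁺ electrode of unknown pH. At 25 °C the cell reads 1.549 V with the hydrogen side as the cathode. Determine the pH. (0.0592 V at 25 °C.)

pH = 1.74

E°_cell = 1.66 V and n = 6.
log Q = n(E° − E)/0.0592 = 6×(1.66 − 1.549)/0.0592 = 11.250.
With Q = [Al³⁺]^2·P(H₂)^3 / [H⁺]^6, solving for [H⁺] gives log[H⁺] = -1.737, so pH = 1.74.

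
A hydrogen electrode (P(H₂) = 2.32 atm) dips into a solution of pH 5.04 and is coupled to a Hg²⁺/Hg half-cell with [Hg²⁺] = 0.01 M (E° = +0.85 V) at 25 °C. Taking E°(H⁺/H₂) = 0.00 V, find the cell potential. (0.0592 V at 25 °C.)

The Hg²⁺/Hg couple is the cathode, so E°_cell = 0.85 V; n = 2.
[H⁺] = 10^(−5.04) = 9.1 × 10^-6 M, and Q = [H⁺]^2 / ([Hg²⁺]·P(H₂)) = 3.59 × 10^-9.
E = E° − (0.0592/2) log Q = 0.85 − (0.0592/2)(-8.445) = 1.100 V.

1.10 V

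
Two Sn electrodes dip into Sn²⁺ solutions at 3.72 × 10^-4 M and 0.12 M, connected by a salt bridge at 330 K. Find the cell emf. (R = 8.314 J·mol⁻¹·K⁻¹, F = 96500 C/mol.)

Both half-cells are Sn²⁺/Sn, so E°_cell = 0. The concentrated side is the cathode; the cell reaction moves Sn²⁺ from high to low concentration with n = 2.
Q = [Sn²⁺]_dilute/[Sn²⁺]_conc = 3.72 × 10^-4/0.12 = 0.00310.
E = 0 − (RT/nF) ln Q = −((8.314×330)/(2×96500))(-5.776) = 0.0821 V.

0.082 V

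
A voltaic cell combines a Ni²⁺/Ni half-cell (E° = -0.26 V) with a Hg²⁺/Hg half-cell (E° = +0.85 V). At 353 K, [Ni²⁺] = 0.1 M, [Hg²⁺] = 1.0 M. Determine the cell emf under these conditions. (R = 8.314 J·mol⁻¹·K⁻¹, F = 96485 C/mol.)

1.15 V

The Hg²⁺/Hg couple has the higher reduction potential and acts as the cathode, so E°_cell = +0.85 − (-0.26) = 1.11 V.
Balancing electrons gives n = 2; the reaction quotient is Q = [Ni²⁺]/[Hg²⁺] = 0.100.
E = E° − (RT/nF) ln Q = 1.11 − (8.314×353)/(2×96485) × (-2.303) = 1.110 + 0.035 = 1.145 V.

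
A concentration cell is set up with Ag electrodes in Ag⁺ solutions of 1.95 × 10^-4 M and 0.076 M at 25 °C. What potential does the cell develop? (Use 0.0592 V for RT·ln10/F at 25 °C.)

0.15 V

Both half-cells are Ag⁺/Ag, so E°_cell = 0. The concentrated side is the cathode; the cell reaction moves Ag⁺ from high to low concentration with n = 1.
Q = [Ag⁺]_dilute/[Ag⁺]_conc = 1.95 × 10^-4/0.076 = 0.00257.
E = 0 − (0.0592/1) log Q = −(0.0592/1)(-2.591) = 0.1534 V.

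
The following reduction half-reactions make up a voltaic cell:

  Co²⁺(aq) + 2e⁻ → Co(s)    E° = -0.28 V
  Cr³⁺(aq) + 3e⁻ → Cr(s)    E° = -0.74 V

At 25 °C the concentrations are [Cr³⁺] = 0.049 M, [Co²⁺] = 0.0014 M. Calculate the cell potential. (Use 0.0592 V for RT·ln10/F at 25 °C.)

The Co²⁺/Co couple has the higher reduction potential and acts as the cathode, so E°_cell = -0.28 − (-0.74) = 0.46 V.
Balancing electrons gives n = 6; the reaction quotient is Q = [Cr³⁺]^2/[Co²⁺]^3 = 8.75 × 10^5.
At 25 °C, E = E° − (0.0592/n) log Q = 0.46 − (0.0592/6)(5.942) = 0.460 − 0.059 = 0.401 V.

0.401 V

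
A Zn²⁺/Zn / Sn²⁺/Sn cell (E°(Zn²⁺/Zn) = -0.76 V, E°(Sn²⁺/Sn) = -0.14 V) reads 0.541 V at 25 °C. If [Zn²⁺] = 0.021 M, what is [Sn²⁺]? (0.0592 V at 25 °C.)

From the Nernst equation, log Q = n(E° − E)/0.0592 = 2(0.62 − 0.541)/0.0592 = 2.669, so Q = 467.
With Q = [Zn²⁺]/[Sn²⁺] and the known concentrations, [Sn²⁺] in the denominator gives [Sn²⁺] = 4.5 × 10^-5 M.

4.5 × 10^-5 M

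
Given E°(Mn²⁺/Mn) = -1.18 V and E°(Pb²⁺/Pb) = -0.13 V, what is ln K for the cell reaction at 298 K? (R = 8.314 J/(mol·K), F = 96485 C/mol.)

E°_cell = -0.13 − (-1.18) = 1.05 V, with n = 2 electrons transferred.
At equilibrium E = 0, so the Nernst equation gives ln K = nFE°/RT = (2)(96485)(1.05)/((8.314)(298)) = 81.78.

ln K = 81.8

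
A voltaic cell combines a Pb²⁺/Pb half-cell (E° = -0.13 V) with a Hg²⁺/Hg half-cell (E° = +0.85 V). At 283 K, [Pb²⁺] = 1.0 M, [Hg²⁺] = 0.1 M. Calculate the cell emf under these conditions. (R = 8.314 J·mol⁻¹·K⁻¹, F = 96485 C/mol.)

The Hg²⁺/Hg couple has the higher reduction potential and acts as the cathode, so E°_cell = +0.85 − (-0.13) = 0.98 V.
Balancing electrons gives n = 2; the reaction quotient is Q = [Pb²⁺]/[Hg²⁺] = 10.0.
E = E° − (RT/nF) ln Q = 0.98 − (8.314×283)/(2×96485) × (2.303) = 0.980 − 0.028 = 0.952 V.

0.952 V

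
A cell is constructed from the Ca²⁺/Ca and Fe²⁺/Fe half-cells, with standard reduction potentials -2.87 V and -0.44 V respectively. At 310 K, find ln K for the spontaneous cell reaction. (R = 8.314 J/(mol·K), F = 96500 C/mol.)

E°_cell = -0.44 − (-2.87) = 2.43 V, with n = 2 electrons transferred.
At equilibrium E = 0, so the Nernst equation gives ln K = nFE°/RT = (2)(96500)(2.43)/((8.314)(310)) = 181.97.

ln K = 182.0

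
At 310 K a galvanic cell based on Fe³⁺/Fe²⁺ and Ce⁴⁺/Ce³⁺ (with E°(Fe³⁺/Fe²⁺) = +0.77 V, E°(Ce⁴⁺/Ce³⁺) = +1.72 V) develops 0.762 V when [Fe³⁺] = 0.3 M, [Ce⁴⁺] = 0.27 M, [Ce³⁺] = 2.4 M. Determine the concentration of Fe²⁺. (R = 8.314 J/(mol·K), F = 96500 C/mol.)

0.0023 M

From the Nernst equation, ln Q = nF(E° − E)/RT = 1×96500×(0.95 − 0.762)/(8.314×310) = 7.039, so Q = 1140.
With Q = [Fe³⁺]·[Ce³⁺]/([Fe²⁺]·[Ce⁴⁺]) and the known concentrations, [Fe²⁺] in the denominator gives [Fe²⁺] = 0.0023 M.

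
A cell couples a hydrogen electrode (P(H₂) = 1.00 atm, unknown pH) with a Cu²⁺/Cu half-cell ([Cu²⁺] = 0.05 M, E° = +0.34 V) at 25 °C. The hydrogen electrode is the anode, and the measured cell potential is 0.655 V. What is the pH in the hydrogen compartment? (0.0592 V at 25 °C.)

E°_cell = 0.34 V and n = 2.
log Q = n(E° − E)/0.0592 = 2×(0.34 − 0.655)/0.0592 = -10.642.
With Q = [H⁺]^2 / ([Cu²⁺]·P(H₂)), solving for [H⁺] gives log[H⁺] = -5.971, so pH = 5.97.

pH = 5.97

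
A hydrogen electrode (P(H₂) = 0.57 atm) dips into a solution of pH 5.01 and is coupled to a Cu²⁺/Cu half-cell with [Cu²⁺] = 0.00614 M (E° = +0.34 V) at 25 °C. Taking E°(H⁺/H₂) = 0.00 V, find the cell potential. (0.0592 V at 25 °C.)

0.56 V

The Cu²⁺/Cu couple is the cathode, so E°_cell = 0.34 V; n = 2.
[H⁺] = 10^(−5.01) = 9.8 × 10^-6 M, and Q = [H⁺]^2 / ([Cu²⁺]·P(H₂)) = 2.73 × 10^-8.
E = E° − (0.0592/2) log Q = 0.34 − (0.0592/2)(-7.564) = 0.564 V.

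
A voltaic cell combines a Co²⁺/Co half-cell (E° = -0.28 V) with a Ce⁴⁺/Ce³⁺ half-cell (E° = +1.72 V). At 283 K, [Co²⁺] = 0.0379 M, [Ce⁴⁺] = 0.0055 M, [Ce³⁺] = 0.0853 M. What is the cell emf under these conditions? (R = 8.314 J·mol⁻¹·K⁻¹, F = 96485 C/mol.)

The Ce⁴⁺/Ce³⁺ couple has the higher reduction potential and acts as the cathode, so E°_cell = +1.72 − (-0.28) = 2.00 V.
Balancing electrons gives n = 2; the reaction quotient is Q = [Co²⁺]·[Ce³⁺]^2/[Ce⁴⁺]^2 = 9.12.
E = E° − (RT/nF) ln Q = 2.00 − (8.314×283)/(2×96485) × (2.210) = 2.000 − 0.027 = 1.973 V.

1.97 V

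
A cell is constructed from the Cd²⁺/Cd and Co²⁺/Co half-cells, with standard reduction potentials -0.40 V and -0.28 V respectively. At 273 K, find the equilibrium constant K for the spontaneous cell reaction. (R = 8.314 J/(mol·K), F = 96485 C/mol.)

E°_cell = -0.28 − (-0.40) = 0.12 V, with n = 2 electrons transferred.
At equilibrium E = 0, so the Nernst equation gives ln K = nFE°/RT = (2)(96485)(0.12)/((8.314)(273)) = 10.20.
K = e^10.20 = 2.7 × 10^4.

2.7 × 10^4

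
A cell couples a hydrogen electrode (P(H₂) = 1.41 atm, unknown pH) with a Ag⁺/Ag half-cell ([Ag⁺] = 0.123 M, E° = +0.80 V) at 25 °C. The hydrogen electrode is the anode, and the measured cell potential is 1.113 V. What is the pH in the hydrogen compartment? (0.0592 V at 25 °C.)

pH = 6.12

E°_cell = 0.80 V and n = 2.
log Q = n(E° − E)/0.0592 = 2×(0.80 − 1.113)/0.0592 = -10.574.
With Q = [H⁺]^2 / ([Ag⁺]^2·P(H₂)), solving for [H⁺] gives log[H⁺] = -6.123, so pH = 6.12.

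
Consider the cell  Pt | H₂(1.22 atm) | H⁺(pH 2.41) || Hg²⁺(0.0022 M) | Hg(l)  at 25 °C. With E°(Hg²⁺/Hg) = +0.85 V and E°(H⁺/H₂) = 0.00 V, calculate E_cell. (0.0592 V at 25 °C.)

0.92 V

The Hg²⁺/Hg couple is the cathode, so E°_cell = 0.85 V; n = 2.
[H⁺] = 10^(−2.41) = 0.0039 M, and Q = [H⁺]^2 / ([Hg²⁺]·P(H₂)) = 0.00564.
E = E° − (0.0592/2) log Q = 0.85 − (0.0592/2)(-2.249) = 0.917 V.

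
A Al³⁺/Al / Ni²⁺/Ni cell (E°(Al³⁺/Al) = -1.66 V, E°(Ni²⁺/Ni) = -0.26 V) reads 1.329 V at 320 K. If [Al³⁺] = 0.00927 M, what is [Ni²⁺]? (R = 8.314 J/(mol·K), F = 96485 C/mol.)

From the Nernst equation, ln Q = nF(E° − E)/RT = 6×96485×(1.40 − 1.329)/(8.314×320) = 15.449, so Q = 5.12 × 10^6.
With Q = [Al³⁺]^2/[Ni²⁺]^3 and the known concentrations, [Ni²⁺]^3 in the denominator gives [Ni²⁺] = 2.6 × 10^-4 M.

2.6 × 10^-4 M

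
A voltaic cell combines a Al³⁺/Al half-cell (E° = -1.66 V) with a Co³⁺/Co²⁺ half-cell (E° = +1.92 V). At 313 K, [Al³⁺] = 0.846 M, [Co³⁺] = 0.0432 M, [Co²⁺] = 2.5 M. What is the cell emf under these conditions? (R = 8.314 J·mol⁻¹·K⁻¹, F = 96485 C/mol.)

The Co³⁺/Co²⁺ couple has the higher reduction potential and acts as the cathode, so E°_cell = +1.92 − (-1.66) = 3.58 V.
Balancing electrons gives n = 3; the reaction quotient is Q = [Al³⁺]·[Co²⁺]^3/[Co³⁺]^3 = 1.64 × 10^5.
E = E° − (RT/nF) ln Q = 3.58 − (8.314×313)/(3×96485) × (12.007) = 3.580 − 0.108 = 3.472 V.

3.47 V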